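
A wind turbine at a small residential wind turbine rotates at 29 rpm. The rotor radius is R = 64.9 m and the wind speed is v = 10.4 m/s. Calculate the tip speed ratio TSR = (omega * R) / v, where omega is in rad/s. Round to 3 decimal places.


Convert rotational speed to rad/s:
  omega = 29 * 2 * pi / 60 = 3.0369 rad/s
Compute tip speed:
  v_tip = omega * R = 3.0369 * 64.9 = 197.093 m/s
Tip speed ratio:
  TSR = v_tip / v_wind = 197.093 / 10.4 = 18.951

18.951


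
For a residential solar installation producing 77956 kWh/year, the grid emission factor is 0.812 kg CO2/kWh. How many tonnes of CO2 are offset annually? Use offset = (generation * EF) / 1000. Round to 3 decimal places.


CO2 offset in kg = generation * emission_factor
CO2 offset = 77956 * 0.812 = 63300.27 kg
Convert to tonnes:
  CO2 offset = 63300.27 / 1000 = 63.300 tonnes

63.300


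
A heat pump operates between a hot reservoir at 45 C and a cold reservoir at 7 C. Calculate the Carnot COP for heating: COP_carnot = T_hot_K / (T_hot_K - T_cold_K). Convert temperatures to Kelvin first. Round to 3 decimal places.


Convert to Kelvin:
  T_hot = 45 + 273.15 = 318.15 K
  T_cold = 7 + 273.15 = 280.15 K
Apply Carnot COP formula:
  COP = T_hot_K / (T_hot_K - T_cold_K) = 318.15 / 38.0
  COP = 8.372

8.372


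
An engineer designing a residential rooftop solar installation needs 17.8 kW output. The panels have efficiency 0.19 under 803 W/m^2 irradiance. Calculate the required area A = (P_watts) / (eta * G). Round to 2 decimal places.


Convert target power to watts: P = 17.8 * 1000 = 17800.0 W
Compute denominator: eta * G = 0.19 * 803 = 152.57
Required area A = P / (eta * G) = 17800.0 / 152.57
A = 116.67 m^2

116.67


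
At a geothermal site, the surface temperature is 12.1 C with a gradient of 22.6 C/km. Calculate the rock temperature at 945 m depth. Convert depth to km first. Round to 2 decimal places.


Convert depth to km: 945 / 1000 = 0.945 km
Temperature increase = gradient * depth_km = 22.6 * 0.945 = 21.36 C
Temperature at depth = T_surface + delta_T = 12.1 + 21.36
T = 33.46 C

33.46


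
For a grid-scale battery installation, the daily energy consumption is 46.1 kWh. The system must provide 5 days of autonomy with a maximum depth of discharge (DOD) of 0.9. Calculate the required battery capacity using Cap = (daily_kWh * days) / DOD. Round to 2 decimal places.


Total energy needed = daily * days = 46.1 * 5 = 230.5 kWh
Account for depth of discharge:
  Cap = total_energy / DOD = 230.5 / 0.9
  Cap = 256.11 kWh

256.11


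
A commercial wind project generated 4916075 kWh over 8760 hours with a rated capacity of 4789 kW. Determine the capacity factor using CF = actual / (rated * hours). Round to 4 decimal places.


Capacity factor = actual output / maximum possible output
Maximum possible = rated * hours = 4789 * 8760 = 41951640 kWh
CF = 4916075 / 41951640
CF = 0.1172

0.1172


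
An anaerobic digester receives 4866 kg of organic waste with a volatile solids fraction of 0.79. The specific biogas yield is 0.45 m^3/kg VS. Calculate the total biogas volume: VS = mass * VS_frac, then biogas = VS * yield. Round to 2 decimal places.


Compute volatile solids:
  VS = mass * VS_fraction = 4866 * 0.79 = 3844.14 kg
Calculate biogas volume:
  Biogas = VS * specific_yield = 3844.14 * 0.45
  Biogas = 1729.86 m^3

1729.86


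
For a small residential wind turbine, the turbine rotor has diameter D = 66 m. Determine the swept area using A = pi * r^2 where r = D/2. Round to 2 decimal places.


Compute the rotor radius:
  r = D / 2 = 66 / 2 = 33.0 m
Calculate swept area:
  A = pi * r^2 = pi * 33.0^2
  A = 3421.19 m^2

3421.19


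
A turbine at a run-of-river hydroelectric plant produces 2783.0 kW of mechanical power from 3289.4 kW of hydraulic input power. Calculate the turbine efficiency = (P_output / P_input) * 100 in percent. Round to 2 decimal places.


Turbine efficiency = (output power / input power) * 100
eta = (2783.0 / 3289.4) * 100
eta = 84.61%

84.61


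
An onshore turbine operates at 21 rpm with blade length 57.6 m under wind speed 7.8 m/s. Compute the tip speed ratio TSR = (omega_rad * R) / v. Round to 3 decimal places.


Convert rotational speed to rad/s:
  omega = 21 * 2 * pi / 60 = 2.1991 rad/s
Compute tip speed:
  v_tip = omega * R = 2.1991 * 57.6 = 126.669 m/s
Tip speed ratio:
  TSR = v_tip / v_wind = 126.669 / 7.8 = 16.240

16.240


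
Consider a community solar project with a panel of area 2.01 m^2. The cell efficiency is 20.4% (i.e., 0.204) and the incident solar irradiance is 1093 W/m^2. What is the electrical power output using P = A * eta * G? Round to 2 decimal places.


Use the solar power formula P = A * eta * G.
Given: A = 2.01 m^2, eta = 0.204, G = 1093 W/m^2
P = 2.01 * 0.204 * 1093
P = 448.17 W

448.17


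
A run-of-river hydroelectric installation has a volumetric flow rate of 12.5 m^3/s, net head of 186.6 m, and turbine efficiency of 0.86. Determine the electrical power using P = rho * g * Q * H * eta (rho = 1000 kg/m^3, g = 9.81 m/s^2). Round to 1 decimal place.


Apply the hydropower formula P = rho * g * Q * H * eta
rho * g = 1000 * 9.81 = 9810.0
P = 9810.0 * 12.5 * 186.6 * 0.86
P = 19678369.5 W

19678369.5


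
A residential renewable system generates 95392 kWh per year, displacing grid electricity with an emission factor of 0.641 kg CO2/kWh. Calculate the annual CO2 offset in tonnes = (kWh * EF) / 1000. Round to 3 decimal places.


CO2 offset in kg = generation * emission_factor
CO2 offset = 95392 * 0.641 = 61146.27 kg
Convert to tonnes:
  CO2 offset = 61146.27 / 1000 = 61.146 tonnes

61.146


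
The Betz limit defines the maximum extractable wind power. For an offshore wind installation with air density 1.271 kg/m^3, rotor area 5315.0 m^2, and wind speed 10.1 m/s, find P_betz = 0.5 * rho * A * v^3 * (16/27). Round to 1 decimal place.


The Betz coefficient Cp_max = 16/27 = 0.5926
v^3 = 10.1^3 = 1030.301
P_betz = 0.5 * rho * A * v^3 * Cp_max
P_betz = 0.5 * 1.271 * 5315.0 * 1030.301 * 0.5926
P_betz = 2062239.8 W

2062239.8


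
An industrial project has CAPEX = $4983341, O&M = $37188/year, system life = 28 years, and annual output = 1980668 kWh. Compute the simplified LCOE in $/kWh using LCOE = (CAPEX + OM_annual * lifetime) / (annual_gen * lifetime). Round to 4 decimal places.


Total cost = CAPEX + OM * lifetime = 4983341 + 37188 * 28 = 4983341 + 1041264 = 6024605
Total generation = annual * lifetime = 1980668 * 28 = 55458704 kWh
LCOE = 6024605 / 55458704
LCOE = 0.1086 $/kWh

0.1086


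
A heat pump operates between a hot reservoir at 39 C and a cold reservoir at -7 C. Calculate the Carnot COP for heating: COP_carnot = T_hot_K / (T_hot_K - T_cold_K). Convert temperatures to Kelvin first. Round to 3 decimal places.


Convert to Kelvin:
  T_hot = 39 + 273.15 = 312.15 K
  T_cold = -7 + 273.15 = 266.15 K
Apply Carnot COP formula:
  COP = T_hot_K / (T_hot_K - T_cold_K) = 312.15 / 46.0
  COP = 6.786

6.786


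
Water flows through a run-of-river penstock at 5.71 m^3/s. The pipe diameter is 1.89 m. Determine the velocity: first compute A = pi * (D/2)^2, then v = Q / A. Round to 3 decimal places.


Compute pipe cross-sectional area:
  A = pi * (D/2)^2 = pi * (1.89/2)^2 = 2.8055 m^2
Calculate velocity:
  v = Q / A = 5.71 / 2.8055
  v = 2.035 m/s

2.035


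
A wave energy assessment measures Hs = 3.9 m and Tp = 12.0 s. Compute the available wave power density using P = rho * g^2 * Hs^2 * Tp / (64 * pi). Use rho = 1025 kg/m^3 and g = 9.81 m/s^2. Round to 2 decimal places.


Apply wave power formula:
  g^2 = 9.81^2 = 96.2361
  Hs^2 = 3.9^2 = 15.21
  Numerator = rho * g^2 * Hs^2 * Tp = 1025 * 96.2361 * 15.21 * 12.0 = 18004138.3
  Denominator = 64 * pi = 201.0619
  P = 18004138.3 / 201.0619 = 89545.24 W/m

89545.24


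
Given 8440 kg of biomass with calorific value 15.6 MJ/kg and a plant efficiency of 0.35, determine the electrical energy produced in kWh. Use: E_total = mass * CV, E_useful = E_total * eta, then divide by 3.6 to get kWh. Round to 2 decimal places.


Total energy = mass * CV = 8440 * 15.6 = 131664.0 MJ
Useful energy = total * eta = 131664.0 * 0.35 = 46082.4 MJ
Convert to kWh: 46082.4 / 3.6
Useful energy = 12800.67 kWh

12800.67


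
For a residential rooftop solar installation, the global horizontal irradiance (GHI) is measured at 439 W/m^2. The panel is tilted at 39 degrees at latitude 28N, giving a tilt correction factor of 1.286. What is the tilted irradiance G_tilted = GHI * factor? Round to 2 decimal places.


Identify the given values:
  GHI = 439 W/m^2, tilt correction factor = 1.286
Apply the formula G_tilted = GHI * factor:
  G_tilted = 439 * 1.286
  G_tilted = 564.55 W/m^2

564.55


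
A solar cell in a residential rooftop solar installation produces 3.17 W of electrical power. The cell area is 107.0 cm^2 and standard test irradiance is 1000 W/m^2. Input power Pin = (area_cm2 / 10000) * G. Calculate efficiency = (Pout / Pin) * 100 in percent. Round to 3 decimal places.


First compute the input power:
  Pin = area_cm2 / 10000 * G = 107.0 / 10000 * 1000 = 10.7 W
Then compute efficiency:
  Efficiency = (Pout / Pin) * 100 = (3.17 / 10.7) * 100
  Efficiency = 29.626%

29.626


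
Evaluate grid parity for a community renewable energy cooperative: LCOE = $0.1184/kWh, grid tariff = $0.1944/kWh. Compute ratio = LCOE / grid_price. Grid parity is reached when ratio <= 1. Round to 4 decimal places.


Compare LCOE to grid price:
  LCOE = $0.1184/kWh, Grid price = $0.1944/kWh
  Ratio = LCOE / grid_price = 0.1184 / 0.1944 = 0.6091
  Grid parity achieved (ratio <= 1)? yes

0.6091


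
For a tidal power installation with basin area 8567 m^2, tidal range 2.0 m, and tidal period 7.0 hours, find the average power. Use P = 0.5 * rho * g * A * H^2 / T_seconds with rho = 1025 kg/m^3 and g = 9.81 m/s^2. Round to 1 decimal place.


Convert period to seconds: T = 7.0 * 3600 = 25200.0 s
H^2 = 2.0^2 = 4.0
P = 0.5 * rho * g * A * H^2 / T
P = 0.5 * 1025 * 9.81 * 8567 * 4.0 / 25200.0
P = 6836.8 W

6836.8


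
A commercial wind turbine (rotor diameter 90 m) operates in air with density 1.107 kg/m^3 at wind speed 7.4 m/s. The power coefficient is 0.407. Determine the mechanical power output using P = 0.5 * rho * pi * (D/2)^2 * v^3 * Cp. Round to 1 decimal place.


Step 1 -- Compute swept area:
  A = pi * (D/2)^2 = pi * (90/2)^2 = 6361.73 m^2
Step 2 -- Apply wind power equation:
  P = 0.5 * rho * A * v^3 * Cp
  v^3 = 7.4^3 = 405.224
  P = 0.5 * 1.107 * 6361.73 * 405.224 * 0.407
  P = 580740.5 W

580740.5


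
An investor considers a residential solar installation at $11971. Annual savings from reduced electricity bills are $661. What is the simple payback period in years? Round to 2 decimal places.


Simple payback period = initial cost / annual savings
Payback = 11971 / 661
Payback = 18.11 years

18.11


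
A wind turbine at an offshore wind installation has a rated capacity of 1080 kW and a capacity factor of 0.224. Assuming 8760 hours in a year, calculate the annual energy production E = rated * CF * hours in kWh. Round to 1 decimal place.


Annual energy = rated_kW * capacity_factor * hours_per_year
Given: P_rated = 1080 kW, CF = 0.224, hours = 8760
E = 1080 * 0.224 * 8760
E = 2119219.2 kWh

2119219.2


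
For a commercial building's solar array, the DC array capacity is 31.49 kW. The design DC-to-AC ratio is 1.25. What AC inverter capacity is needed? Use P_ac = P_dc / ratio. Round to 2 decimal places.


The inverter AC capacity is determined by the DC/AC ratio.
Given: P_dc = 31.49 kW, DC/AC ratio = 1.25
P_ac = P_dc / ratio = 31.49 / 1.25
P_ac = 25.19 kW

25.19


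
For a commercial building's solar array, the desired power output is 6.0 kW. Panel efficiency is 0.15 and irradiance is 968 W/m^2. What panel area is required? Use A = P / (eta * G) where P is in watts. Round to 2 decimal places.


Convert target power to watts: P = 6.0 * 1000 = 6000.0 W
Compute denominator: eta * G = 0.15 * 968 = 145.2
Required area A = P / (eta * G) = 6000.0 / 145.2
A = 41.32 m^2

41.32


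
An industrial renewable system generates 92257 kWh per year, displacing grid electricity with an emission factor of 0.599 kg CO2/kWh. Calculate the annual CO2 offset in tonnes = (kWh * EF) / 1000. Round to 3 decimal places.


CO2 offset in kg = generation * emission_factor
CO2 offset = 92257 * 0.599 = 55261.94 kg
Convert to tonnes:
  CO2 offset = 55261.94 / 1000 = 55.262 tonnes

55.262


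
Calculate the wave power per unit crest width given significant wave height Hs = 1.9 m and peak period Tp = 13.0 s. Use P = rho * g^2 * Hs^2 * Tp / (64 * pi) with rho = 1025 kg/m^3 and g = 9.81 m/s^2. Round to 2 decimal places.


Apply wave power formula:
  g^2 = 9.81^2 = 96.2361
  Hs^2 = 1.9^2 = 3.61
  Numerator = rho * g^2 * Hs^2 * Tp = 1025 * 96.2361 * 3.61 * 13.0 = 4629269.18
  Denominator = 64 * pi = 201.0619
  P = 4629269.18 / 201.0619 = 23024.10 W/m

23024.10


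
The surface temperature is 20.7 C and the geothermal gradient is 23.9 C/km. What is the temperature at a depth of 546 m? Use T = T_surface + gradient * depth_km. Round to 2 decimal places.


Convert depth to km: 546 / 1000 = 0.546 km
Temperature increase = gradient * depth_km = 23.9 * 0.546 = 13.05 C
Temperature at depth = T_surface + delta_T = 20.7 + 13.05
T = 33.75 C

33.75


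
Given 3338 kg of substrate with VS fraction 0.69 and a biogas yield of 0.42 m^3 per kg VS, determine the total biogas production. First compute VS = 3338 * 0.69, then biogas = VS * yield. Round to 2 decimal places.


Compute volatile solids:
  VS = mass * VS_fraction = 3338 * 0.69 = 2303.22 kg
Calculate biogas volume:
  Biogas = VS * specific_yield = 2303.22 * 0.42
  Biogas = 967.35 m^3

967.35


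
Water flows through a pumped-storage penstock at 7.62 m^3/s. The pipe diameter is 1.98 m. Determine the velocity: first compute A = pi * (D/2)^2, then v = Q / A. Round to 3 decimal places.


Compute pipe cross-sectional area:
  A = pi * (D/2)^2 = pi * (1.98/2)^2 = 3.0791 m^2
Calculate velocity:
  v = Q / A = 7.62 / 3.0791
  v = 2.475 m/s

2.475


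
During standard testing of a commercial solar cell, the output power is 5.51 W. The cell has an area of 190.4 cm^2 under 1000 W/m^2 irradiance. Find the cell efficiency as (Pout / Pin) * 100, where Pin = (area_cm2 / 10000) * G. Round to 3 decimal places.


First compute the input power:
  Pin = area_cm2 / 10000 * G = 190.4 / 10000 * 1000 = 19.04 W
Then compute efficiency:
  Efficiency = (Pout / Pin) * 100 = (5.51 / 19.04) * 100
  Efficiency = 28.939%

28.939


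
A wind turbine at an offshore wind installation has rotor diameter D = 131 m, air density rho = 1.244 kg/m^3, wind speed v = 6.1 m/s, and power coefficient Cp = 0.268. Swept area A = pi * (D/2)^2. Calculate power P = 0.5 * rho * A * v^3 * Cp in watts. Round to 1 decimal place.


Step 1 -- Compute swept area:
  A = pi * (D/2)^2 = pi * (131/2)^2 = 13478.22 m^2
Step 2 -- Apply wind power equation:
  P = 0.5 * rho * A * v^3 * Cp
  v^3 = 6.1^3 = 226.981
  P = 0.5 * 1.244 * 13478.22 * 226.981 * 0.268
  P = 509973.0 W

509973.0


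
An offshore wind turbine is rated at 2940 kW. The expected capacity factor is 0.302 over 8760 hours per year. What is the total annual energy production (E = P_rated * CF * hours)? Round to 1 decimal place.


Annual energy = rated_kW * capacity_factor * hours_per_year
Given: P_rated = 2940 kW, CF = 0.302, hours = 8760
E = 2940 * 0.302 * 8760
E = 7777828.8 kWh

7777828.8


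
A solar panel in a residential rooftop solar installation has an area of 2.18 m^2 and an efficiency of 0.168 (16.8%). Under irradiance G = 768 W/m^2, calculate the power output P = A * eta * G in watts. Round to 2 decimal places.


Use the solar power formula P = A * eta * G.
Given: A = 2.18 m^2, eta = 0.168, G = 768 W/m^2
P = 2.18 * 0.168 * 768
P = 281.27 W

281.27


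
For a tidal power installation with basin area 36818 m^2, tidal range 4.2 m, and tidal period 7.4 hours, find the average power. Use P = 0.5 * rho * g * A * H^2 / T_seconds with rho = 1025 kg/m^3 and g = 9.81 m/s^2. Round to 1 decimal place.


Convert period to seconds: T = 7.4 * 3600 = 26640.0 s
H^2 = 4.2^2 = 17.64
P = 0.5 * rho * g * A * H^2 / T
P = 0.5 * 1025 * 9.81 * 36818 * 17.64 / 26640.0
P = 122570.9 W

122570.9


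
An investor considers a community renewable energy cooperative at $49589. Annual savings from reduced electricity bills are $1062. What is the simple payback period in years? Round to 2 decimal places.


Simple payback period = initial cost / annual savings
Payback = 49589 / 1062
Payback = 46.69 years

46.69


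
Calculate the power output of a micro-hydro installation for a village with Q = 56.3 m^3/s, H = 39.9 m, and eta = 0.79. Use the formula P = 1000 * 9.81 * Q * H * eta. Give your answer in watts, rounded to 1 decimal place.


Apply the hydropower formula P = rho * g * Q * H * eta
rho * g = 1000 * 9.81 = 9810.0
P = 9810.0 * 56.3 * 39.9 * 0.79
P = 17409142.9 W

17409142.9


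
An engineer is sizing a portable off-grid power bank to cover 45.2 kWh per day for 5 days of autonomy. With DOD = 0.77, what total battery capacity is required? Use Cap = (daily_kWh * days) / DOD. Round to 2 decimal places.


Total energy needed = daily * days = 45.2 * 5 = 226.0 kWh
Account for depth of discharge:
  Cap = total_energy / DOD = 226.0 / 0.77
  Cap = 293.51 kWh

293.51


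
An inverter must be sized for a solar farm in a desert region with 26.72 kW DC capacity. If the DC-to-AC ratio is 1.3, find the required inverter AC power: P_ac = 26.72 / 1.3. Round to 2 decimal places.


The inverter AC capacity is determined by the DC/AC ratio.
Given: P_dc = 26.72 kW, DC/AC ratio = 1.3
P_ac = P_dc / ratio = 26.72 / 1.3
P_ac = 20.55 kW

20.55


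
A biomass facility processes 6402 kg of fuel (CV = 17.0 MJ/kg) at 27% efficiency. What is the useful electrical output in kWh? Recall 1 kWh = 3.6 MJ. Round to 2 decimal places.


Total energy = mass * CV = 6402 * 17.0 = 108834.0 MJ
Useful energy = total * eta = 108834.0 * 0.27 = 29385.18 MJ
Convert to kWh: 29385.18 / 3.6
Useful energy = 8162.55 kWh

8162.55


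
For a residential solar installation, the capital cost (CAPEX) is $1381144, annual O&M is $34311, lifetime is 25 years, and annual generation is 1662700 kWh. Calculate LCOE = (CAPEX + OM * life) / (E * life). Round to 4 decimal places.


Total cost = CAPEX + OM * lifetime = 1381144 + 34311 * 25 = 1381144 + 857775 = 2238919
Total generation = annual * lifetime = 1662700 * 25 = 41567500 kWh
LCOE = 2238919 / 41567500
LCOE = 0.0539 $/kWh

0.0539


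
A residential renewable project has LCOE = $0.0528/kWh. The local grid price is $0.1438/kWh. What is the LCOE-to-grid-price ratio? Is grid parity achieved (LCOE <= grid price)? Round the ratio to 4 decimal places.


Compare LCOE to grid price:
  LCOE = $0.0528/kWh, Grid price = $0.1438/kWh
  Ratio = LCOE / grid_price = 0.0528 / 0.1438 = 0.3672
  Grid parity achieved (ratio <= 1)? yes

0.3672


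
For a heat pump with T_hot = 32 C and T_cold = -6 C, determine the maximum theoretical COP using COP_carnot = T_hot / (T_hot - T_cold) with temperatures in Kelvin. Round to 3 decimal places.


Convert to Kelvin:
  T_hot = 32 + 273.15 = 305.15 K
  T_cold = -6 + 273.15 = 267.15 K
Apply Carnot COP formula:
  COP = T_hot_K / (T_hot_K - T_cold_K) = 305.15 / 38.0
  COP = 8.030

8.030


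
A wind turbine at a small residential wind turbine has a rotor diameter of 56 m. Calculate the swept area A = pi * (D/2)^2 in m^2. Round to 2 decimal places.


Compute the rotor radius:
  r = D / 2 = 56 / 2 = 28.0 m
Calculate swept area:
  A = pi * r^2 = pi * 28.0^2
  A = 2463.01 m^2

2463.01


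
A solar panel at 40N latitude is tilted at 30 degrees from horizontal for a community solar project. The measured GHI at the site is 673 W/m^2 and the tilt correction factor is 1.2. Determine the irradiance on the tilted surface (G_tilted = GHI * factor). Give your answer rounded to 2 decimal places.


Identify the given values:
  GHI = 673 W/m^2, tilt correction factor = 1.2
Apply the formula G_tilted = GHI * factor:
  G_tilted = 673 * 1.2
  G_tilted = 807.60 W/m^2

807.60


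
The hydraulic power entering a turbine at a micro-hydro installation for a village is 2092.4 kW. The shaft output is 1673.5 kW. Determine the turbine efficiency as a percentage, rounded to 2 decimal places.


Turbine efficiency = (output power / input power) * 100
eta = (1673.5 / 2092.4) * 100
eta = 79.98%

79.98


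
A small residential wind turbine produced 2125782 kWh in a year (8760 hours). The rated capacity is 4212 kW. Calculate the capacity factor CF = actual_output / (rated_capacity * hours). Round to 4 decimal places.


Capacity factor = actual output / maximum possible output
Maximum possible = rated * hours = 4212 * 8760 = 36897120 kWh
CF = 2125782 / 36897120
CF = 0.0576

0.0576


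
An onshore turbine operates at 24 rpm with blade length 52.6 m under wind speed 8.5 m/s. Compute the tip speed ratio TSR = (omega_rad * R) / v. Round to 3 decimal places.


Convert rotational speed to rad/s:
  omega = 24 * 2 * pi / 60 = 2.5133 rad/s
Compute tip speed:
  v_tip = omega * R = 2.5133 * 52.6 = 132.198 m/s
Tip speed ratio:
  TSR = v_tip / v_wind = 132.198 / 8.5 = 15.553

15.553


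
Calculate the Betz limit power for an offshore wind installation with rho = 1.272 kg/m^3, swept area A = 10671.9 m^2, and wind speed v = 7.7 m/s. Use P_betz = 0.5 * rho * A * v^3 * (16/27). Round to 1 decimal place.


The Betz coefficient Cp_max = 16/27 = 0.5926
v^3 = 7.7^3 = 456.533
P_betz = 0.5 * rho * A * v^3 * Cp_max
P_betz = 0.5 * 1.272 * 10671.9 * 456.533 * 0.5926
P_betz = 1836230.8 W

1836230.8


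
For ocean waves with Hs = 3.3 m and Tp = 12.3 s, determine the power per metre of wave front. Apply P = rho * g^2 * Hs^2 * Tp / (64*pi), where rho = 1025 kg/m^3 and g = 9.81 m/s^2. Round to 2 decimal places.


Apply wave power formula:
  g^2 = 9.81^2 = 96.2361
  Hs^2 = 3.3^2 = 10.89
  Numerator = rho * g^2 * Hs^2 * Tp = 1025 * 96.2361 * 10.89 * 12.3 = 13212800.31
  Denominator = 64 * pi = 201.0619
  P = 13212800.31 / 201.0619 = 65715.08 W/m

65715.08


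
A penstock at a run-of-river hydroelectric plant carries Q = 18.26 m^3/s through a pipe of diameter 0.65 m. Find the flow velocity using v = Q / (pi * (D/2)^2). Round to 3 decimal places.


Compute pipe cross-sectional area:
  A = pi * (D/2)^2 = pi * (0.65/2)^2 = 0.3318 m^2
Calculate velocity:
  v = Q / A = 18.26 / 0.3318
  v = 55.028 m/s

55.028


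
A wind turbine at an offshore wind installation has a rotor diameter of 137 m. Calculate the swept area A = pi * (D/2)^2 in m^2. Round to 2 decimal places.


Compute the rotor radius:
  r = D / 2 = 137 / 2 = 68.5 m
Calculate swept area:
  A = pi * r^2 = pi * 68.5^2
  A = 14741.14 m^2

14741.14


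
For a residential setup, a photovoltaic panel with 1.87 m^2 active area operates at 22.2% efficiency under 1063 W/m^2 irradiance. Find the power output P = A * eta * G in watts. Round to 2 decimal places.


Use the solar power formula P = A * eta * G.
Given: A = 1.87 m^2, eta = 0.222, G = 1063 W/m^2
P = 1.87 * 0.222 * 1063
P = 441.29 W

441.29


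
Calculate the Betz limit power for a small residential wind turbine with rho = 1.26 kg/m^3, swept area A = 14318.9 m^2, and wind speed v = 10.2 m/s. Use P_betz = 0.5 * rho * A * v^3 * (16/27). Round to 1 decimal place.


The Betz coefficient Cp_max = 16/27 = 0.5926
v^3 = 10.2^3 = 1061.208
P_betz = 0.5 * rho * A * v^3 * Cp_max
P_betz = 0.5 * 1.26 * 14318.9 * 1061.208 * 0.5926
P_betz = 5672923.7 W

5672923.7


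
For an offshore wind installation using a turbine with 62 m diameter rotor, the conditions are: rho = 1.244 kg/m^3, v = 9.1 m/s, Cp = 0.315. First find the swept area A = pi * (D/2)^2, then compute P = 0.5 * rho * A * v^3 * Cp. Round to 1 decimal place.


Step 1 -- Compute swept area:
  A = pi * (D/2)^2 = pi * (62/2)^2 = 3019.07 m^2
Step 2 -- Apply wind power equation:
  P = 0.5 * rho * A * v^3 * Cp
  v^3 = 9.1^3 = 753.571
  P = 0.5 * 1.244 * 3019.07 * 753.571 * 0.315
  P = 445757.2 W

445757.2


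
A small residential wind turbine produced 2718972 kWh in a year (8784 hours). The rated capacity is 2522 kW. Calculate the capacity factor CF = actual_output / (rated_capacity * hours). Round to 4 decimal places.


Capacity factor = actual output / maximum possible output
Maximum possible = rated * hours = 2522 * 8784 = 22153248 kWh
CF = 2718972 / 22153248
CF = 0.1227

0.1227


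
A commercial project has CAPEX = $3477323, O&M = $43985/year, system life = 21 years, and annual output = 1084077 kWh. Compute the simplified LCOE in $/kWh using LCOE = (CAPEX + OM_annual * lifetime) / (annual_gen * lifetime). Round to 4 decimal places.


Total cost = CAPEX + OM * lifetime = 3477323 + 43985 * 21 = 3477323 + 923685 = 4401008
Total generation = annual * lifetime = 1084077 * 21 = 22765617 kWh
LCOE = 4401008 / 22765617
LCOE = 0.1933 $/kWh

0.1933


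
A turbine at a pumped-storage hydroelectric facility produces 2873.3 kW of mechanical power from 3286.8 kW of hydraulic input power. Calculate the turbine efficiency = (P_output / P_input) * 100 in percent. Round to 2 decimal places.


Turbine efficiency = (output power / input power) * 100
eta = (2873.3 / 3286.8) * 100
eta = 87.42%

87.42


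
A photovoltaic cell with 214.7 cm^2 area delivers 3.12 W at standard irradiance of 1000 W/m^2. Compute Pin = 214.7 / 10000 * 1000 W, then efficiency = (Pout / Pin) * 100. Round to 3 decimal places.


First compute the input power:
  Pin = area_cm2 / 10000 * G = 214.7 / 10000 * 1000 = 21.47 W
Then compute efficiency:
  Efficiency = (Pout / Pin) * 100 = (3.12 / 21.47) * 100
  Efficiency = 14.532%

14.532


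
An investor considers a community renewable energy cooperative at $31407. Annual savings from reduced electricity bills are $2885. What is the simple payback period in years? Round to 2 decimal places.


Simple payback period = initial cost / annual savings
Payback = 31407 / 2885
Payback = 10.89 years

10.89


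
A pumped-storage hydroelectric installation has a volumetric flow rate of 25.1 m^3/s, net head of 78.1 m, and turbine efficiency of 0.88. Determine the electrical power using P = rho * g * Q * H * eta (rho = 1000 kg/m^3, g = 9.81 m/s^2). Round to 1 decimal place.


Apply the hydropower formula P = rho * g * Q * H * eta
rho * g = 1000 * 9.81 = 9810.0
P = 9810.0 * 25.1 * 78.1 * 0.88
P = 16922964.2 W

16922964.2


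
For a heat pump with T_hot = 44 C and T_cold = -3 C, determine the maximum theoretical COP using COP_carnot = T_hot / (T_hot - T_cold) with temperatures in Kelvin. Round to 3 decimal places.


Convert to Kelvin:
  T_hot = 44 + 273.15 = 317.15 K
  T_cold = -3 + 273.15 = 270.15 K
Apply Carnot COP formula:
  COP = T_hot_K / (T_hot_K - T_cold_K) = 317.15 / 47.0
  COP = 6.748

6.748


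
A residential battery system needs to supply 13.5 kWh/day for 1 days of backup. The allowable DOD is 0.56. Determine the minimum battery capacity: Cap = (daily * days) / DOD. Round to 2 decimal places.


Total energy needed = daily * days = 13.5 * 1 = 13.5 kWh
Account for depth of discharge:
  Cap = total_energy / DOD = 13.5 / 0.56
  Cap = 24.11 kWh

24.11


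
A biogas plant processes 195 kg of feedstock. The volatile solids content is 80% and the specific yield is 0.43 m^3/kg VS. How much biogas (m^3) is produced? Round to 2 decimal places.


Compute volatile solids:
  VS = mass * VS_fraction = 195 * 0.8 = 156.0 kg
Calculate biogas volume:
  Biogas = VS * specific_yield = 156.0 * 0.43
  Biogas = 67.08 m^3

67.08


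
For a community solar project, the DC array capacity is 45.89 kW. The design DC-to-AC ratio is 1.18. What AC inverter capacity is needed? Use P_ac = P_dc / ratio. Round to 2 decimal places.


The inverter AC capacity is determined by the DC/AC ratio.
Given: P_dc = 45.89 kW, DC/AC ratio = 1.18
P_ac = P_dc / ratio = 45.89 / 1.18
P_ac = 38.89 kW

38.89


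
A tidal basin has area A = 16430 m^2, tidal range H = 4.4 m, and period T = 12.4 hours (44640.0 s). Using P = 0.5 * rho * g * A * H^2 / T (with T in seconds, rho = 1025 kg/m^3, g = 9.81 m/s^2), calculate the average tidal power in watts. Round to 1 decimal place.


Convert period to seconds: T = 12.4 * 3600 = 44640.0 s
H^2 = 4.4^2 = 19.36
P = 0.5 * rho * g * A * H^2 / T
P = 0.5 * 1025 * 9.81 * 16430 * 19.36 / 44640.0
P = 35824.6 W

35824.6


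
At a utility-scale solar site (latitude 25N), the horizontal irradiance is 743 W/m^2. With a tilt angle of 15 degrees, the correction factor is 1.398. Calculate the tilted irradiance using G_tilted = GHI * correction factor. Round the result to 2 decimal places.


Identify the given values:
  GHI = 743 W/m^2, tilt correction factor = 1.398
Apply the formula G_tilted = GHI * factor:
  G_tilted = 743 * 1.398
  G_tilted = 1038.71 W/m^2

1038.71


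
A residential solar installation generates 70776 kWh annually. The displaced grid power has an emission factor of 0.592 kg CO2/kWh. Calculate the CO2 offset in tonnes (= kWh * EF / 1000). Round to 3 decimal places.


CO2 offset in kg = generation * emission_factor
CO2 offset = 70776 * 0.592 = 41899.39 kg
Convert to tonnes:
  CO2 offset = 41899.39 / 1000 = 41.899 tonnes

41.899


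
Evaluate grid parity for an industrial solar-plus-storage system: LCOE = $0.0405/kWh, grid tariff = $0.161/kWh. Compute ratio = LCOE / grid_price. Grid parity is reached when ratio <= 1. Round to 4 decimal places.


Compare LCOE to grid price:
  LCOE = $0.0405/kWh, Grid price = $0.161/kWh
  Ratio = LCOE / grid_price = 0.0405 / 0.161 = 0.2516
  Grid parity achieved (ratio <= 1)? yes

0.2516


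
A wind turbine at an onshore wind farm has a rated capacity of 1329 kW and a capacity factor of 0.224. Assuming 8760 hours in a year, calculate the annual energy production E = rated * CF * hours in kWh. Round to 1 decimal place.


Annual energy = rated_kW * capacity_factor * hours_per_year
Given: P_rated = 1329 kW, CF = 0.224, hours = 8760
E = 1329 * 0.224 * 8760
E = 2607817.0 kWh

2607817.0


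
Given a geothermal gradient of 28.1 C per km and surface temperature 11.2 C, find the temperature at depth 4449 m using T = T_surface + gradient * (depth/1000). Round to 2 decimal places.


Convert depth to km: 4449 / 1000 = 4.449 km
Temperature increase = gradient * depth_km = 28.1 * 4.449 = 125.02 C
Temperature at depth = T_surface + delta_T = 11.2 + 125.02
T = 136.22 C

136.22


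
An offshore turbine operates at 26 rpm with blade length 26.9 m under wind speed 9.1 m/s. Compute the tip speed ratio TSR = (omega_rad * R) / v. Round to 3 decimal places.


Convert rotational speed to rad/s:
  omega = 26 * 2 * pi / 60 = 2.7227 rad/s
Compute tip speed:
  v_tip = omega * R = 2.7227 * 26.9 = 73.241 m/s
Tip speed ratio:
  TSR = v_tip / v_wind = 73.241 / 9.1 = 8.048

8.048


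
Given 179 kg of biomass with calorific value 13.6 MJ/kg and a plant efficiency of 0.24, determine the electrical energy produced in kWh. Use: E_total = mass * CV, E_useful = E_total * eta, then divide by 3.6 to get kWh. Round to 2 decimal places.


Total energy = mass * CV = 179 * 13.6 = 2434.4 MJ
Useful energy = total * eta = 2434.4 * 0.24 = 584.26 MJ
Convert to kWh: 584.26 / 3.6
Useful energy = 162.29 kWh

162.29


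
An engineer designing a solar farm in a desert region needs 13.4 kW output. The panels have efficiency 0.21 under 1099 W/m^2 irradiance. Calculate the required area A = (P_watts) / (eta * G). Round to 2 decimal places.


Convert target power to watts: P = 13.4 * 1000 = 13400.0 W
Compute denominator: eta * G = 0.21 * 1099 = 230.79
Required area A = P / (eta * G) = 13400.0 / 230.79
A = 58.06 m^2

58.06


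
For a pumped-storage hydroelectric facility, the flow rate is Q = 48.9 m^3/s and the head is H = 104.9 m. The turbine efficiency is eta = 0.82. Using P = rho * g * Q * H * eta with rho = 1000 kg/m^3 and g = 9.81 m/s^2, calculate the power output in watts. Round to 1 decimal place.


Apply the hydropower formula P = rho * g * Q * H * eta
rho * g = 1000 * 9.81 = 9810.0
P = 9810.0 * 48.9 * 104.9 * 0.82
P = 41263608.8 W

41263608.8


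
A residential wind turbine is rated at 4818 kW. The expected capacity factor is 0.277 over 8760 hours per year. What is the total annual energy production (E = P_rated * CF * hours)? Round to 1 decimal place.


Annual energy = rated_kW * capacity_factor * hours_per_year
Given: P_rated = 4818 kW, CF = 0.277, hours = 8760
E = 4818 * 0.277 * 8760
E = 11690973.4 kWh

11690973.4


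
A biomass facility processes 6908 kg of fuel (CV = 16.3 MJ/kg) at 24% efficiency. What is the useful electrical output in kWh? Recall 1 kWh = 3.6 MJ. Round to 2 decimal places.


Total energy = mass * CV = 6908 * 16.3 = 112600.4 MJ
Useful energy = total * eta = 112600.4 * 0.24 = 27024.1 MJ
Convert to kWh: 27024.1 / 3.6
Useful energy = 7506.69 kWh

7506.69


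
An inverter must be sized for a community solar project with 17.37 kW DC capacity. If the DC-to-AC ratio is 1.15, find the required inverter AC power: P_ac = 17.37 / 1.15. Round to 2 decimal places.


The inverter AC capacity is determined by the DC/AC ratio.
Given: P_dc = 17.37 kW, DC/AC ratio = 1.15
P_ac = P_dc / ratio = 17.37 / 1.15
P_ac = 15.10 kW

15.10


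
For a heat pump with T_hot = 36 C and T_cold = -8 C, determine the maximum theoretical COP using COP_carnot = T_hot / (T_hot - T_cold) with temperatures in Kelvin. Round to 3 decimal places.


Convert to Kelvin:
  T_hot = 36 + 273.15 = 309.15 K
  T_cold = -8 + 273.15 = 265.15 K
Apply Carnot COP formula:
  COP = T_hot_K / (T_hot_K - T_cold_K) = 309.15 / 44.0
  COP = 7.026

7.026


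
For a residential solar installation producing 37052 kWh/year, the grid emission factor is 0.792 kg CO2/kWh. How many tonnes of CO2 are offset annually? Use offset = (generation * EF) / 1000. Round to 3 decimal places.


CO2 offset in kg = generation * emission_factor
CO2 offset = 37052 * 0.792 = 29345.18 kg
Convert to tonnes:
  CO2 offset = 29345.18 / 1000 = 29.345 tonnes

29.345


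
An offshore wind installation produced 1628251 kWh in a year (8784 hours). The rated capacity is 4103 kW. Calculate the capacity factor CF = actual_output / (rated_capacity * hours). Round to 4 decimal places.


Capacity factor = actual output / maximum possible output
Maximum possible = rated * hours = 4103 * 8784 = 36040752 kWh
CF = 1628251 / 36040752
CF = 0.0452

0.0452


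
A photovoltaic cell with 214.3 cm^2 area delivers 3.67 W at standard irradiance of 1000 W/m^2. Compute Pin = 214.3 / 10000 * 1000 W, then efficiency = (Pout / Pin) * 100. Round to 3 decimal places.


First compute the input power:
  Pin = area_cm2 / 10000 * G = 214.3 / 10000 * 1000 = 21.43 W
Then compute efficiency:
  Efficiency = (Pout / Pin) * 100 = (3.67 / 21.43) * 100
  Efficiency = 17.126%

17.126


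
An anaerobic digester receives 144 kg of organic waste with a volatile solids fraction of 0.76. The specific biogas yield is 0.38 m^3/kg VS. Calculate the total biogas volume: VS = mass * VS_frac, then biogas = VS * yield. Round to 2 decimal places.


Compute volatile solids:
  VS = mass * VS_fraction = 144 * 0.76 = 109.44 kg
Calculate biogas volume:
  Biogas = VS * specific_yield = 109.44 * 0.38
  Biogas = 41.59 m^3

41.59


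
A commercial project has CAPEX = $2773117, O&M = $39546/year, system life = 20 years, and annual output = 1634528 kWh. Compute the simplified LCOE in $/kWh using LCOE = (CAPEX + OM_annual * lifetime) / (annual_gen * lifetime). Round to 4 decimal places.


Total cost = CAPEX + OM * lifetime = 2773117 + 39546 * 20 = 2773117 + 790920 = 3564037
Total generation = annual * lifetime = 1634528 * 20 = 32690560 kWh
LCOE = 3564037 / 32690560
LCOE = 0.1090 $/kWh

0.1090


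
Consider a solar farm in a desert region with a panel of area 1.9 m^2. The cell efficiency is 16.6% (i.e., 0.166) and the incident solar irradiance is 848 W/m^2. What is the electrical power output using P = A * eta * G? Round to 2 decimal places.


Use the solar power formula P = A * eta * G.
Given: A = 1.9 m^2, eta = 0.166, G = 848 W/m^2
P = 1.9 * 0.166 * 848
P = 267.46 W

267.46


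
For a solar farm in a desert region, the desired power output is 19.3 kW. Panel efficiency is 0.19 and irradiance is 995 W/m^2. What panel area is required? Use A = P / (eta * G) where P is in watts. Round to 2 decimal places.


Convert target power to watts: P = 19.3 * 1000 = 19300.0 W
Compute denominator: eta * G = 0.19 * 995 = 189.05
Required area A = P / (eta * G) = 19300.0 / 189.05
A = 102.09 m^2

102.09


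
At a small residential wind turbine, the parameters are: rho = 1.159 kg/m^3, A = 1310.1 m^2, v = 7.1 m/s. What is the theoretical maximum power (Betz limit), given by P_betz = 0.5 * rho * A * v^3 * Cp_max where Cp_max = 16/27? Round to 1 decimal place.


The Betz coefficient Cp_max = 16/27 = 0.5926
v^3 = 7.1^3 = 357.911
P_betz = 0.5 * rho * A * v^3 * Cp_max
P_betz = 0.5 * 1.159 * 1310.1 * 357.911 * 0.5926
P_betz = 161023.5 W

161023.5


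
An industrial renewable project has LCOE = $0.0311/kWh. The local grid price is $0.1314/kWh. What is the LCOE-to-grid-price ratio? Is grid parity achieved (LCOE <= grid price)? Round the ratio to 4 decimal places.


Compare LCOE to grid price:
  LCOE = $0.0311/kWh, Grid price = $0.1314/kWh
  Ratio = LCOE / grid_price = 0.0311 / 0.1314 = 0.2367
  Grid parity achieved (ratio <= 1)? yes

0.2367


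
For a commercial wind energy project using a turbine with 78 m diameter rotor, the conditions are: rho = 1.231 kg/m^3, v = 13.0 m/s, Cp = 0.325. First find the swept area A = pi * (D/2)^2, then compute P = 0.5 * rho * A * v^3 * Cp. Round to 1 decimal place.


Step 1 -- Compute swept area:
  A = pi * (D/2)^2 = pi * (78/2)^2 = 4778.36 m^2
Step 2 -- Apply wind power equation:
  P = 0.5 * rho * A * v^3 * Cp
  v^3 = 13.0^3 = 2197.0
  P = 0.5 * 1.231 * 4778.36 * 2197.0 * 0.325
  P = 2100006.1 W

2100006.1


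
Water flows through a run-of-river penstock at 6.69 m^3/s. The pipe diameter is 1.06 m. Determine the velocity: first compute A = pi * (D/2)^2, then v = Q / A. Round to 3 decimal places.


Compute pipe cross-sectional area:
  A = pi * (D/2)^2 = pi * (1.06/2)^2 = 0.8825 m^2
Calculate velocity:
  v = Q / A = 6.69 / 0.8825
  v = 7.581 m/s

7.581


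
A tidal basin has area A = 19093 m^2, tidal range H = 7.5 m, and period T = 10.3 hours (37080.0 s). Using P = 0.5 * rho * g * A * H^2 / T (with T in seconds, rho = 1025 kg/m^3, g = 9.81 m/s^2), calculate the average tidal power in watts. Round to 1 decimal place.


Convert period to seconds: T = 10.3 * 3600 = 37080.0 s
H^2 = 7.5^2 = 56.25
P = 0.5 * rho * g * A * H^2 / T
P = 0.5 * 1025 * 9.81 * 19093 * 56.25 / 37080.0
P = 145619.6 W

145619.6


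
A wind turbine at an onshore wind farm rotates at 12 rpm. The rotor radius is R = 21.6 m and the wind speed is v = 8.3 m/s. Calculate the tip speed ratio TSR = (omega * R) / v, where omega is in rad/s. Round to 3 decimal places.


Convert rotational speed to rad/s:
  omega = 12 * 2 * pi / 60 = 1.2566 rad/s
Compute tip speed:
  v_tip = omega * R = 1.2566 * 21.6 = 27.143 m/s
Tip speed ratio:
  TSR = v_tip / v_wind = 27.143 / 8.3 = 3.270

3.270


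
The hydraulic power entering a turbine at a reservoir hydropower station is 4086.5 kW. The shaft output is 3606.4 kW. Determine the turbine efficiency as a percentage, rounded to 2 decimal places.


Turbine efficiency = (output power / input power) * 100
eta = (3606.4 / 4086.5) * 100
eta = 88.25%

88.25


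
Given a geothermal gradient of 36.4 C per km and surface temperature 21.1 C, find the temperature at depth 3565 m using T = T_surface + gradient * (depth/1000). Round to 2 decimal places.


Convert depth to km: 3565 / 1000 = 3.565 km
Temperature increase = gradient * depth_km = 36.4 * 3.565 = 129.77 C
Temperature at depth = T_surface + delta_T = 21.1 + 129.77
T = 150.87 C

150.87


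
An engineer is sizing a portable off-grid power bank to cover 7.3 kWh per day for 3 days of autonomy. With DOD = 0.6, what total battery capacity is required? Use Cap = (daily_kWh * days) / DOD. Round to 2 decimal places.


Total energy needed = daily * days = 7.3 * 3 = 21.9 kWh
Account for depth of discharge:
  Cap = total_energy / DOD = 21.9 / 0.6
  Cap = 36.50 kWh

36.50
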